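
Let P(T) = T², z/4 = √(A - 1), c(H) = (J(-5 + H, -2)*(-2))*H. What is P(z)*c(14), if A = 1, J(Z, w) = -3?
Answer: 0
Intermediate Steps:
c(H) = 6*H (c(H) = (-3*(-2))*H = 6*H)
z = 0 (z = 4*√(1 - 1) = 4*√0 = 4*0 = 0)
P(z)*c(14) = 0²*(6*14) = 0*84 = 0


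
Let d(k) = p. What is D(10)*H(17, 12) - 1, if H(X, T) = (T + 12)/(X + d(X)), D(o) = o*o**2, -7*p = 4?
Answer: 33577/23 ≈ 1459.9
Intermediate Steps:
p = -4/7 (p = -1/7*4 = -4/7 ≈ -0.57143)
d(k) = -4/7
D(o) = o**3
H(X, T) = (12 + T)/(-4/7 + X) (H(X, T) = (T + 12)/(X - 4/7) = (12 + T)/(-4/7 + X))
D(10)*H(17, 12) - 1 = 10**3*(7*(12 + 12)/(-4 + 7*17)) - 1 = 1000*(7*24/(-4 + 119)) - 1 = 1000*(7*24/115) - 1 = 1000*(7*(1/115)*24) - 1 = 1000*(168/115) - 1 = 33600/23 - 1 = 33577/23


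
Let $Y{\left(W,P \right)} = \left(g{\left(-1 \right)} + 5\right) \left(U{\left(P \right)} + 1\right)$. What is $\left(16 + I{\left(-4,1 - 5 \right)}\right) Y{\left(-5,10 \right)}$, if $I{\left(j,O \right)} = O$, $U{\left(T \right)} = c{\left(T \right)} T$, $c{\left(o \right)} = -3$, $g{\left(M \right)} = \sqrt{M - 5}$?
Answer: $-1740 - 348 i \sqrt{6} \approx -1740.0 - 852.42 i$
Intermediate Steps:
$g{\left(M \right)} = \sqrt{-5 + M}$
$U{\left(T \right)} = - 3 T$
$Y{\left(W,P \right)} = \left(1 - 3 P\right) \left(5 + i \sqrt{6}\right)$ ($Y{\left(W,P \right)} = \left(\sqrt{-5 - 1} + 5\right) \left(- 3 P + 1\right) = \left(\sqrt{-6} + 5\right) \left(1 - 3 P\right) = \left(i \sqrt{6} + 5\right) \left(1 - 3 P\right) = \left(5 + i \sqrt{6}\right) \left(1 - 3 P\right) = \left(1 - 3 P\right) \left(5 + i \sqrt{6}\right)$)
$\left(16 + I{\left(-4,1 - 5 \right)}\right) Y{\left(-5,10 \right)} = \left(16 + \left(1 - 5\right)\right) \left(5 - 150 + i \sqrt{6} - 3 i 10 \sqrt{6}\right) = \left(16 + \left(1 - 5\right)\right) \left(5 - 150 + i \sqrt{6} - 30 i \sqrt{6}\right) = \left(16 - 4\right) \left(-145 - 29 i \sqrt{6}\right) = 12 \left(-145 - 29 i \sqrt{6}\right) = -1740 - 348 i \sqrt{6}$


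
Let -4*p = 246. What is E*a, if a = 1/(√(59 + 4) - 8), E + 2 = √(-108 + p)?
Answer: (4 - I*√678)*(8 + 3*√7)/2 ≈ 31.875 - 207.49*I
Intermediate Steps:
p = -123/2 (p = -¼*246 = -123/2 ≈ -61.500)
E = -2 + I*√678/2 (E = -2 + √(-108 - 123/2) = -2 + √(-339/2) = -2 + I*√678/2 ≈ -2.0 + 13.019*I)
a = 1/(-8 + 3*√7) (a = 1/(√63 - 8) = 1/(3*√7 - 8) = 1/(-8 + 3*√7) ≈ -15.937)
E*a = (-2 + I*√678/2)*(-8 - 3*√7) = (-8 - 3*√7)*(-2 + I*√678/2)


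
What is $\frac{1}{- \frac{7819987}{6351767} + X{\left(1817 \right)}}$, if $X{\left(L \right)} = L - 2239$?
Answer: $- \frac{6351767}{2688265661} \approx -0.0023628$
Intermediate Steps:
$X{\left(L \right)} = -2239 + L$
$\frac{1}{- \frac{7819987}{6351767} + X{\left(1817 \right)}} = \frac{1}{- \frac{7819987}{6351767} + \left(-2239 + 1817\right)} = \frac{1}{\left(-7819987\right) \frac{1}{6351767} - 422} = \frac{1}{- \frac{7819987}{6351767} - 422} = \frac{1}{- \frac{2688265661}{6351767}} = - \frac{6351767}{2688265661}$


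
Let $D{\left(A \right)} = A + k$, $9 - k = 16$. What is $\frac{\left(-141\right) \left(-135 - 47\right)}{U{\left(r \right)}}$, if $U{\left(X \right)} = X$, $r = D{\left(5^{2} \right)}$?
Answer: $\frac{4277}{3} \approx 1425.7$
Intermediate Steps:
$k = -7$ ($k = 9 - 16 = -7$)
$D{\left(A \right)} = -7 + A$ ($D{\left(A \right)} = A - 7 = -7 + A$)
$r = 18$ ($r = -7 + 5^{2} = -7 + 25 = 18$)
$\frac{\left(-141\right) \left(-135 - 47\right)}{U{\left(r \right)}} = \frac{\left(-141\right) \left(-135 - 47\right)}{18} = \left(-141\right) \left(-182\right) \frac{1}{18} = 25662 \cdot \frac{1}{18} = \frac{4277}{3}$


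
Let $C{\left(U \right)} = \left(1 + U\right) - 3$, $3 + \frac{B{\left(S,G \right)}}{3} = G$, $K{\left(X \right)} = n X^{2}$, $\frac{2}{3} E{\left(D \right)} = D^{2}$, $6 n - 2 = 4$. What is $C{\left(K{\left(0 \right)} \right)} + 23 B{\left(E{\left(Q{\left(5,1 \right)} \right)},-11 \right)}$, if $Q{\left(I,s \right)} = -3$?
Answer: $-968$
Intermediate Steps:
$n = 1$ ($n = \frac{1}{3} + \frac{1}{6} \cdot 4 = \frac{1}{3} + \frac{2}{3} = 1$)
$E{\left(D \right)} = \frac{3 D^{2}}{2}$
$K{\left(X \right)} = X^{2}$ ($K{\left(X \right)} = 1 X^{2} = X^{2}$)
$B{\left(S,G \right)} = -9 + 3 G$
$C{\left(U \right)} = -2 + U$
$C{\left(K{\left(0 \right)} \right)} + 23 B{\left(E{\left(Q{\left(5,1 \right)} \right)},-11 \right)} = \left(-2 + 0^{2}\right) + 23 \left(-9 + 3 \left(-11\right)\right) = \left(-2 + 0\right) + 23 \left(-9 - 33\right) = -2 + 23 \left(-42\right) = -2 - 966 = -968$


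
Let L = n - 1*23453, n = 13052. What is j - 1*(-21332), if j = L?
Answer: 10931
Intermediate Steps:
L = -10401 (L = 13052 - 1*23453 = 13052 - 23453 = -10401)
j = -10401
j - 1*(-21332) = -10401 - 1*(-21332) = -10401 + 21332 = 10931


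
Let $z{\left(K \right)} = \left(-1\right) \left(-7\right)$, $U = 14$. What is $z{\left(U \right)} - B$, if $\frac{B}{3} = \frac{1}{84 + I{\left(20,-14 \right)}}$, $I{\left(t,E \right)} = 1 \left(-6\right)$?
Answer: $\frac{181}{26} \approx 6.9615$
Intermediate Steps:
$z{\left(K \right)} = 7$
$I{\left(t,E \right)} = -6$
$B = \frac{1}{26}$ ($B = \frac{3}{84 - 6} = \frac{3}{78} = 3 \cdot \frac{1}{78} = \frac{1}{26} \approx 0.038462$)
$z{\left(U \right)} - B = 7 - \frac{1}{26} = \frac{181}{26}$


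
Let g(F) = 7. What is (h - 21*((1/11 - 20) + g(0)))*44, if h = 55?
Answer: 14348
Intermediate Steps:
(h - 21*((1/11 - 20) + g(0)))*44 = (55 - 21*((1/11 - 20) + 7))*44 = (55 - 21*(-219/11 + 7))*44 = (55 - 21*(-142/11))*44 = (55 + 2982/11)*44 = (3587/11)*44 = 14348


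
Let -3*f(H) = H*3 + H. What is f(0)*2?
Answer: 0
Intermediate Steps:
f(H) = -4*H/3 (f(H) = -(H*3 + H)/3 = -(3*H + H)/3 = -4*H/3)
f(0)*2 = -4/3*0*2 = 0*2 = 0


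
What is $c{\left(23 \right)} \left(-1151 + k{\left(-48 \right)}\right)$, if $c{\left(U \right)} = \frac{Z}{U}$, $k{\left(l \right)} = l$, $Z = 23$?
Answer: $-1199$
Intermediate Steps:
$c{\left(U \right)} = \frac{23}{U}$
$c{\left(23 \right)} \left(-1151 + k{\left(-48 \right)}\right) = \frac{23}{23} \left(-1151 - 48\right) = 23 \cdot \frac{1}{23} \left(-1199\right) = 1 \left(-1199\right) = -1199$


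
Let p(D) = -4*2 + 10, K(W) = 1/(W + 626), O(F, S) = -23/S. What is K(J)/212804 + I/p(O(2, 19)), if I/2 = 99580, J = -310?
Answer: 6696363053121/67246064 ≈ 99580.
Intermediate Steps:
K(W) = 1/(626 + W)
p(D) = 2 (p(D) = -8 + 10 = 2)
I = 199160 (I = 2*99580 = 199160)
K(J)/212804 + I/p(O(2, 19)) = 1/((626 - 310)*212804) + 199160/2 = (1/212804)/316 + 199160*(½) = (1/316)*(1/212804) + 99580 = 1/67246064 + 99580 = 6696363053121/67246064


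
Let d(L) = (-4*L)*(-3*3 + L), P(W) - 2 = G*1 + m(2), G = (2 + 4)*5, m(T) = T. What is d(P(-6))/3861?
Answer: -3400/3861 ≈ -0.88060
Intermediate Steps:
G = 30 (G = 6*5 = 30)
P(W) = 34 (P(W) = 2 + (30*1 + 2) = 2 + (30 + 2) = 2 + 32 = 34)
d(L) = -4*L*(-9 + L) (d(L) = (-4*L)*(-9 + L) = -4*L*(-9 + L))
d(P(-6))/3861 = (4*34*(9 - 1*34))/3861 = (4*34*(9 - 34))*(1/3861) = (4*34*(-25))*(1/3861) = -3400*1/3861 = -3400/3861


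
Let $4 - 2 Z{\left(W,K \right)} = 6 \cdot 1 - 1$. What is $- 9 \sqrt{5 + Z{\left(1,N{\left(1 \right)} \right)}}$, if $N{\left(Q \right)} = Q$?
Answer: $- \frac{27 \sqrt{2}}{2} \approx -19.092$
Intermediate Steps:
$Z{\left(W,K \right)} = - \frac{1}{2}$ ($Z{\left(W,K \right)} = 2 - \frac{6 \cdot 1 - 1}{2} = 2 - \frac{6 - 1}{2} = 2 - \frac{5}{2} = - \frac{1}{2}$)
$- 9 \sqrt{5 + Z{\left(1,N{\left(1 \right)} \right)}} = - 9 \sqrt{5 - \frac{1}{2}} = - 9 \sqrt{\frac{9}{2}} = - 9 \frac{3 \sqrt{2}}{2} = - \frac{27 \sqrt{2}}{2}$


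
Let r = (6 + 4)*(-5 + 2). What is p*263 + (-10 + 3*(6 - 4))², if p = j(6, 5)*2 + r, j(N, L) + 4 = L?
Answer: -7348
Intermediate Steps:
r = -30 (r = 10*(-3) = -30)
j(N, L) = -4 + L
p = -28 (p = (-4 + 5)*2 - 30 = 1*2 - 30 = 2 - 30 = -28)
p*263 + (-10 + 3*(6 - 4))² = -28*263 + (-10 + 3*(6 - 4))² = -7364 + (-10 + 3*2)² = -7364 + (-10 + 6)² = -7364 + (-4)² = -7364 + 16 = -7348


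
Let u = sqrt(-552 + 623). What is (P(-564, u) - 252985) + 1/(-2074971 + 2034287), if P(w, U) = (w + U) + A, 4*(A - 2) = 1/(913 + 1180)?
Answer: -1542138268549/6082258 + sqrt(71) ≈ -2.5354e+5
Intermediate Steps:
u = sqrt(71) ≈ 8.4261
A = 16745/8372 (A = 2 + 1/(4*(913 + 1180)) = 2 + (1/4)/2093 = 2 + (1/4)*(1/2093) = 2 + 1/8372 = 16745/8372 ≈ 2.0001)
P(w, U) = 16745/8372 + U + w (P(w, U) = (w + U) + 16745/8372 = (U + w) + 16745/8372 = 16745/8372 + U + w)
(P(-564, u) - 252985) + 1/(-2074971 + 2034287) = ((16745/8372 + sqrt(71) - 564) - 252985) + 1/(-2074971 + 2034287) = ((-4705063/8372 + sqrt(71)) - 252985) + 1/(-40684) = (-2122695483/8372 + sqrt(71)) - 1/40684 = -1542138268549/6082258 + sqrt(71)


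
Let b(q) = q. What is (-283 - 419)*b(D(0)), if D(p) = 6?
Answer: -4212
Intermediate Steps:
(-283 - 419)*b(D(0)) = (-283 - 419)*6 = -702*6 = -4212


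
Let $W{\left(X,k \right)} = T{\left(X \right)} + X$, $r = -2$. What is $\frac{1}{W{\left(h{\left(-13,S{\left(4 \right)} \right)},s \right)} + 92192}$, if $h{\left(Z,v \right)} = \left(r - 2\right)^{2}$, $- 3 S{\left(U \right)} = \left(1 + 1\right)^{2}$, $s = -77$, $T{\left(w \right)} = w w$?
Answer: $\frac{1}{92464} \approx 1.0815 \cdot 10^{-5}$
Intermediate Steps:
$T{\left(w \right)} = w^{2}$
$S{\left(U \right)} = - \frac{4}{3}$ ($S{\left(U \right)} = - \frac{\left(1 + 1\right)^{2}}{3} = - \frac{2^{2}}{3} = \left(- \frac{1}{3}\right) 4 = - \frac{4}{3}$)
$h{\left(Z,v \right)} = 16$ ($h{\left(Z,v \right)} = \left(-2 - 2\right)^{2} = \left(-4\right)^{2} = 16$)
$W{\left(X,k \right)} = X + X^{2}$ ($W{\left(X,k \right)} = X^{2} + X = X + X^{2}$)
$\frac{1}{W{\left(h{\left(-13,S{\left(4 \right)} \right)},s \right)} + 92192} = \frac{1}{16 \left(1 + 16\right) + 92192} = \frac{1}{16 \cdot 17 + 92192} = \frac{1}{272 + 92192} = \frac{1}{92464}$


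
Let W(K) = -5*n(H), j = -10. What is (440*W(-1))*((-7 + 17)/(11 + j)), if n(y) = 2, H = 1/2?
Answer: -44000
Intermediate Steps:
H = ½ ≈ 0.50000
W(K) = -10 (W(K) = -5*2 = -10)
(440*W(-1))*((-7 + 17)/(11 + j)) = (440*(-10))*((-7 + 17)/(11 - 10)) = -44000/1 = -44000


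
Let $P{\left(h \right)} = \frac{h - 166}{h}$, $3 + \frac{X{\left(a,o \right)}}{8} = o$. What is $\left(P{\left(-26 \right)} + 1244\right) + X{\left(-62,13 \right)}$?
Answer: $\frac{17308}{13} \approx 1331.4$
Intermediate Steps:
$X{\left(a,o \right)} = -24 + 8 o$
$P{\left(h \right)} = \frac{-166 + h}{h}$
$\left(P{\left(-26 \right)} + 1244\right) + X{\left(-62,13 \right)} = \left(\frac{-166 - 26}{-26} + 1244\right) + \left(-24 + 8 \cdot 13\right) = \left(\left(- \frac{1}{26}\right) \left(-192\right) + 1244\right) + \left(-24 + 104\right) = \left(\frac{96}{13} + 1244\right) + 80 = \frac{16268}{13} + 80 = \frac{17308}{13}$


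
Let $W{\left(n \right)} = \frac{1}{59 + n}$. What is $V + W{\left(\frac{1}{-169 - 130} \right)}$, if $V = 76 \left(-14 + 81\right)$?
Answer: $\frac{89823179}{17640} \approx 5092.0$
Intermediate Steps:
$V = 5092$ ($V = 76 \cdot 67 = 5092$)
$V + W{\left(\frac{1}{-169 - 130} \right)} = 5092 + \frac{1}{59 + \frac{1}{-169 - 130}} = 5092 + \frac{1}{59 + \frac{1}{-299}} = 5092 + \frac{1}{59 - \frac{1}{299}} = 5092 + \frac{1}{\frac{17640}{299}} = 5092 + \frac{299}{17640} = \frac{89823179}{17640}$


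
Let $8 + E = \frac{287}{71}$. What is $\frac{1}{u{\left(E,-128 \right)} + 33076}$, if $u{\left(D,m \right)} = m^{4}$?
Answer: $\frac{1}{268468532} \approx 3.7248 \cdot 10^{-9}$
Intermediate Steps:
$E = - \frac{281}{71}$ ($E = -8 + \frac{287}{71} = - \frac{281}{71} \approx -3.9577$)
$\frac{1}{u{\left(E,-128 \right)} + 33076} = \frac{1}{\left(-128\right)^{4} + 33076} = \frac{1}{268435456 + 33076} = \frac{1}{268468532}$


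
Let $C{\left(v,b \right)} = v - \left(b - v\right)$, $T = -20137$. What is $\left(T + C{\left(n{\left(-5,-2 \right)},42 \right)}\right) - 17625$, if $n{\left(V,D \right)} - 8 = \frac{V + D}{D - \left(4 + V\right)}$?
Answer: $-37774$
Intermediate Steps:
$n{\left(V,D \right)} = 8 + \frac{D + V}{-4 + D - V}$ ($n{\left(V,D \right)} = 8 + \frac{V + D}{D - \left(4 + V\right)} = 8 + \frac{D + V}{-4 + D - V}$)
$C{\left(v,b \right)} = - b + 2 v$ ($C{\left(v,b \right)} = v - \left(b - v\right) = - b + 2 v$)
$\left(T + C{\left(n{\left(-5,-2 \right)},42 \right)}\right) - 17625 = \left(-20137 + \left(\left(-1\right) 42 + 2 \frac{32 - -18 + 7 \left(-5\right)}{4 - 5 - -2}\right)\right) - 17625 = \left(-20137 - \left(42 - 2 \frac{32 + 18 - 35}{4 - 5 + 2}\right)\right) - 17625 = \left(-20137 - \left(42 - 2 \cdot 1^{-1} \cdot 15\right)\right) - 17625 = \left(-20137 - \left(42 - 2 \cdot 1 \cdot 15\right)\right) - 17625 = \left(-20137 + \left(-42 + 2 \cdot 15\right)\right) - 17625 = \left(-20137 + \left(-42 + 30\right)\right) - 17625 = \left(-20137 - 12\right) - 17625 = -20149 - 17625 = -37774$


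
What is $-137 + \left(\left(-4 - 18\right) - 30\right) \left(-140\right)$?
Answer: $7143$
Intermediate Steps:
$-137 + \left(\left(-4 - 18\right) - 30\right) \left(-140\right) = -137 + \left(-22 - 30\right) \left(-140\right) = -137 - -7280 = -137 + 7280 = 7143$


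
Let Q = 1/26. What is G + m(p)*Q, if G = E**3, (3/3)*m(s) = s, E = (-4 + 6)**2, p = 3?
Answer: 1667/26 ≈ 64.115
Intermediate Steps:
E = 4 (E = 2**2 = 4)
m(s) = s
G = 64 (G = 4**3 = 64)
Q = 1/26 ≈ 0.038462
G + m(p)*Q = 64 + 3*(1/26) = 64 + 3/26 = 1667/26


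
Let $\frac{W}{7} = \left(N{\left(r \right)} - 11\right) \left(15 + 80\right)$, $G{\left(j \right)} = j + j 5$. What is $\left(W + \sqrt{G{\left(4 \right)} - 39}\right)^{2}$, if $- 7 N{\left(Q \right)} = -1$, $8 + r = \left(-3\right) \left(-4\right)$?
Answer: $\left(7220 - i \sqrt{15}\right)^{2} \approx 5.2128 \cdot 10^{7} - 5.59 \cdot 10^{4} i$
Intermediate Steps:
$r = 4$ ($r = -8 - -12 = -8 + 12 = 4$)
$N{\left(Q \right)} = \frac{1}{7}$ ($N{\left(Q \right)} = \left(- \frac{1}{7}\right) \left(-1\right) = \frac{1}{7}$)
$G{\left(j \right)} = 6 j$ ($G{\left(j \right)} = j + 5 j = 6 j$)
$W = -7220$ ($W = 7 \left(\frac{1}{7} - 11\right) \left(15 + 80\right) = 7 \left(\left(- \frac{76}{7}\right) 95\right) = 7 \left(- \frac{7220}{7}\right) = -7220$)
$\left(W + \sqrt{G{\left(4 \right)} - 39}\right)^{2} = \left(-7220 + \sqrt{6 \cdot 4 - 39}\right)^{2} = \left(-7220 + \sqrt{24 - 39}\right)^{2} = \left(-7220 + \sqrt{-15}\right)^{2} = \left(-7220 + i \sqrt{15}\right)^{2}$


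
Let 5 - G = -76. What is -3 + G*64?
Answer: 5181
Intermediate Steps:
G = 81 (G = 5 - 1*(-76) = 5 + 76 = 81)
-3 + G*64 = -3 + 81*64 = -3 + 5184 = 5181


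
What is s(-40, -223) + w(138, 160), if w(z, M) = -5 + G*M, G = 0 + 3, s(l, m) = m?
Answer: 252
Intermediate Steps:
G = 3
w(z, M) = -5 + 3*M
s(-40, -223) + w(138, 160) = -223 + (-5 + 3*160) = -223 + (-5 + 480) = -223 + 475 = 252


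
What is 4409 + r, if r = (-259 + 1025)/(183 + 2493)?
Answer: 5899625/1338 ≈ 4409.3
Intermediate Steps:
r = 383/1338 (r = 766/2676 = 766*(1/2676) = 383/1338 ≈ 0.28625)
4409 + r = 4409 + 383/1338 = 5899625/1338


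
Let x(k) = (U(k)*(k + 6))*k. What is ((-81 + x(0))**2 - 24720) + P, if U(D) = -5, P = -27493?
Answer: -45652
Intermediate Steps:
x(k) = k*(-30 - 5*k) (x(k) = (-5*(k + 6))*k = (-5*(6 + k))*k = (-30 - 5*k)*k = k*(-30 - 5*k))
((-81 + x(0))**2 - 24720) + P = ((-81 - 5*0*(6 + 0))**2 - 24720) - 27493 = ((-81 - 5*0*6)**2 - 24720) - 27493 = ((-81 + 0)**2 - 24720) - 27493 = ((-81)**2 - 24720) - 27493 = (6561 - 24720) - 27493 = -18159 - 27493 = -45652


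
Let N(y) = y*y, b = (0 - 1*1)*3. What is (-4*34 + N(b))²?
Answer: 16129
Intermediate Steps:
b = -3 (b = (0 - 1)*3 = -1*3 = -3)
N(y) = y²
(-4*34 + N(b))² = (-4*34 + (-3)²)² = (-136 + 9)² = (-127)² = 16129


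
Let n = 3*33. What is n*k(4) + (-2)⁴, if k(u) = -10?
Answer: -974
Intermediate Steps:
n = 99
n*k(4) + (-2)⁴ = 99*(-10) + (-2)⁴ = -990 + 16 = -974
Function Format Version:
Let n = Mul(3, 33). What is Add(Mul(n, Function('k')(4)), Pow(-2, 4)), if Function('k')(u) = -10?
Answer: -974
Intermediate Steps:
n = 99
Add(Mul(n, Function('k')(4)), Pow(-2, 4)) = Add(Mul(99, -10), Pow(-2, 4)) = Add(-990, 16) = -974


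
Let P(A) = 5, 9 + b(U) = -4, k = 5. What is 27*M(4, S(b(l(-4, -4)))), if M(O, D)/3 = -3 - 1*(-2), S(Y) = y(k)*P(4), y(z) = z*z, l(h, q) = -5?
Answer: -81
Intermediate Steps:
b(U) = -13 (b(U) = -9 - 4 = -13)
y(z) = z²
S(Y) = 125 (S(Y) = 5²*5 = 25*5 = 125)
M(O, D) = -3 (M(O, D) = 3*(-3 - 1*(-2)) = 3*(-3 + 2) = 3*(-1) = -3)
27*M(4, S(b(l(-4, -4)))) = 27*(-3) = -81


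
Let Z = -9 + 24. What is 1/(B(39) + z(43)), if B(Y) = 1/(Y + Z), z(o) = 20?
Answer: 54/1081 ≈ 0.049954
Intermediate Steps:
Z = 15
B(Y) = 1/(15 + Y) (B(Y) = 1/(Y + 15) = 1/(15 + Y))
1/(B(39) + z(43)) = 1/(1/(15 + 39) + 20) = 1/(1/54 + 20) = 1/(1081/54) = 54/1081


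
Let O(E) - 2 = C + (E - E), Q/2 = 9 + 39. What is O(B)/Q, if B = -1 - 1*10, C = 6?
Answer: 1/12 ≈ 0.083333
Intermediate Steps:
Q = 96 (Q = 2*(9 + 39) = 2*48 = 96)
B = -11 (B = -1 - 10 = -11)
O(E) = 8 (O(E) = 2 + (6 + (E - E)) = 2 + (6 + 0) = 2 + 6 = 8)
O(B)/Q = 8/96 = (1/96)*8 = 1/12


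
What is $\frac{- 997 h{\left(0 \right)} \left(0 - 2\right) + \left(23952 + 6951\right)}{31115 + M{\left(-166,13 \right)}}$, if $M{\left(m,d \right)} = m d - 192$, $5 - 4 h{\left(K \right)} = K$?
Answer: $\frac{66791}{57530} \approx 1.161$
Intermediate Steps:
$h{\left(K \right)} = \frac{5}{4} - \frac{K}{4}$
$M{\left(m,d \right)} = -192 + d m$ ($M{\left(m,d \right)} = d m - 192 = -192 + d m$)
$\frac{- 997 h{\left(0 \right)} \left(0 - 2\right) + \left(23952 + 6951\right)}{31115 + M{\left(-166,13 \right)}} = \frac{- 997 \left(\frac{5}{4} - 0\right) \left(0 - 2\right) + \left(23952 + 6951\right)}{31115 + \left(-192 + 13 \left(-166\right)\right)} = \frac{- 997 \left(\frac{5}{4} + 0\right) \left(-2\right) + 30903}{31115 - 2350} = \frac{- 997 \cdot \frac{5}{4} \left(-2\right) + 30903}{31115 - 2350} = \frac{\left(-997\right) \left(- \frac{5}{2}\right) + 30903}{28765} = \left(\frac{4985}{2} + 30903\right) \frac{1}{28765} = \frac{66791}{2} \cdot \frac{1}{28765} = \frac{66791}{57530}$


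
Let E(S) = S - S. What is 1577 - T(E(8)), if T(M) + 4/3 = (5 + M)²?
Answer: 4660/3 ≈ 1553.3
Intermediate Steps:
E(S) = 0
T(M) = -4/3 + (5 + M)²
1577 - T(E(8)) = 1577 - (-4/3 + (5 + 0)²) = 1577 - (-4/3 + 5²) = 1577 - (-4/3 + 25) = 1577 - 1*71/3 = 1577 - 71/3 = 4660/3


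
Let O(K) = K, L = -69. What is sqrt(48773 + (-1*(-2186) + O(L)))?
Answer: sqrt(50890) ≈ 225.59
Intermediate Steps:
sqrt(48773 + (-1*(-2186) + O(L))) = sqrt(48773 + (-1*(-2186) - 69)) = sqrt(48773 + (2186 - 69)) = sqrt(48773 + 2117) = sqrt(50890)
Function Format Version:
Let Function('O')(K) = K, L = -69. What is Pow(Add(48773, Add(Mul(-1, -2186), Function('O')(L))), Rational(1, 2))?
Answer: Pow(50890, Rational(1, 2)) ≈ 225.59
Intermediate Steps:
Pow(Add(48773, Add(Mul(-1, -2186), Function('O')(L))), Rational(1, 2)) = Pow(Add(48773, Add(Mul(-1, -2186), -69)), Rational(1, 2)) = Pow(Add(48773, Add(2186, -69)), Rational(1, 2)) = Pow(Add(48773, 2117), Rational(1, 2)) = Pow(50890, Rational(1, 2))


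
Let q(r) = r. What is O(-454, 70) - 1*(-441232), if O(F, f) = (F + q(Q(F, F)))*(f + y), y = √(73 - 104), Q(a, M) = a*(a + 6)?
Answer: 14646892 + 202938*I*√31 ≈ 1.4647e+7 + 1.1299e+6*I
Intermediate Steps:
Q(a, M) = a*(6 + a)
y = I*√31 (y = √(-31) = I*√31 ≈ 5.5678*I)
O(F, f) = (F + F*(6 + F))*(f + I*√31)
O(-454, 70) - 1*(-441232) = -454*(70 + I*√31 + 70*(6 - 454) + I*√31*(6 - 454)) - 1*(-441232) = -454*(70 + I*√31 + 70*(-448) + I*√31*(-448)) + 441232 = -454*(70 + I*√31 - 31360 - 448*I*√31) + 441232 = -454*(-31290 - 447*I*√31) + 441232 = (14205660 + 202938*I*√31) + 441232 = 14646892 + 202938*I*√31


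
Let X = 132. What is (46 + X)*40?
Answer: 7120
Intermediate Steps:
(46 + X)*40 = (46 + 132)*40 = 178*40 = 7120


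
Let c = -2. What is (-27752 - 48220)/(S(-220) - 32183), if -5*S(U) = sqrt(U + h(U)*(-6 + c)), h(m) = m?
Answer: 4075011460/1726242379 - 50648*sqrt(385)/1726242379 ≈ 2.3601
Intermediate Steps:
S(U) = -sqrt(7)*sqrt(-U)/5 (S(U) = -sqrt(U + U*(-6 - 2))/5 = -sqrt(U + U*(-8))/5 = -sqrt(U - 8*U)/5 = -sqrt(7)*sqrt(-U)/5)
(-27752 - 48220)/(S(-220) - 32183) = (-27752 - 48220)/(-sqrt(7)*sqrt(-1*(-220))/5 - 32183) = -75972/(-sqrt(7)*sqrt(220)/5 - 32183) = -75972/(-sqrt(7)*2*sqrt(55)/5 - 32183) = -75972/(-2*sqrt(385)/5 - 32183) = -75972/(-32183 - 2*sqrt(385)/5)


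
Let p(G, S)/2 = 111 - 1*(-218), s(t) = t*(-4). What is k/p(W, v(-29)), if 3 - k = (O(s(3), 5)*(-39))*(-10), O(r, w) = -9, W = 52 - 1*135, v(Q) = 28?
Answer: 3513/658 ≈ 5.3389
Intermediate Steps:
s(t) = -4*t
W = -83 (W = 52 - 135 = -83)
p(G, S) = 658 (p(G, S) = 2*(111 - 1*(-218)) = 2*(111 + 218) = 2*329 = 658)
k = 3513 (k = 3 - (-9*(-39))*(-10) = 3 - 351*(-10) = 3 - 1*(-3510) = 3 + 3510 = 3513)
k/p(W, v(-29)) = 3513/658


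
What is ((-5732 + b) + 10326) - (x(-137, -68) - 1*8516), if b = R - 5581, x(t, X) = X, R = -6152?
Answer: 1445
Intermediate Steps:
b = -11733 (b = -6152 - 5581 = -11733)
((-5732 + b) + 10326) - (x(-137, -68) - 1*8516) = ((-5732 - 11733) + 10326) - (-68 - 1*8516) = (-17465 + 10326) - (-68 - 8516) = -7139 - 1*(-8584) = -7139 + 8584 = 1445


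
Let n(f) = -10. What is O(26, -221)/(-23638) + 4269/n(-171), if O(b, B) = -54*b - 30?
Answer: -50448141/118190 ≈ -426.84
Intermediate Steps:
O(b, B) = -30 - 54*b
O(26, -221)/(-23638) + 4269/n(-171) = (-30 - 54*26)/(-23638) + 4269/(-10) = (-30 - 1404)*(-1/23638) + 4269*(-⅒) = -1434*(-1/23638) - 4269/10 = 717/11819 - 4269/10 = -50448141/118190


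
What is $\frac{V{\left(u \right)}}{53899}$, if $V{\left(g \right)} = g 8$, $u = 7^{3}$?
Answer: $\frac{2744}{53899} \approx 0.05091$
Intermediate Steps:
$u = 343$
$V{\left(g \right)} = 8 g$
$\frac{V{\left(u \right)}}{53899} = \frac{8 \cdot 343}{53899} = 2744 \cdot \frac{1}{53899} = \frac{2744}{53899}$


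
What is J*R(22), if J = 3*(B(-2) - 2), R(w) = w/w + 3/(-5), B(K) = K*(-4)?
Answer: 36/5 ≈ 7.2000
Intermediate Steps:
B(K) = -4*K
R(w) = 2/5 (R(w) = 1 + 3*(-1/5) = 1 - 3/5 = 2/5)
J = 18 (J = 3*(-4*(-2) - 2) = 3*(8 - 2) = 3*6 = 18)
J*R(22) = 18*(2/5) = 36/5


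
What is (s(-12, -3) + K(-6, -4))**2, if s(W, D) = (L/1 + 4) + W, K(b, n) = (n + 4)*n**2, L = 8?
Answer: 0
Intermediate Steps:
K(b, n) = n**2*(4 + n) (K(b, n) = (4 + n)*n**2 = n**2*(4 + n))
s(W, D) = 12 + W (s(W, D) = (8/1 + 4) + W = (8*1 + 4) + W = (8 + 4) + W = 12 + W)
(s(-12, -3) + K(-6, -4))**2 = ((12 - 12) + (-4)**2*(4 - 4))**2 = (0 + 16*0)**2 = (0 + 0)**2 = 0**2 = 0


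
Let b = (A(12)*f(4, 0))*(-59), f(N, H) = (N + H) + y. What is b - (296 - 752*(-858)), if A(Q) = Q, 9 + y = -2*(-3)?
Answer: -646220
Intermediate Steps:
y = -3 (y = -9 - 2*(-3) = -9 + 6 = -3)
f(N, H) = -3 + H + N (f(N, H) = (N + H) - 3 = (H + N) - 3 = -3 + H + N)
b = -708 (b = (12*(-3 + 0 + 4))*(-59) = (12*1)*(-59) = 12*(-59) = -708)
b - (296 - 752*(-858)) = -708 - (296 - 752*(-858)) = -708 - (296 + 645216) = -708 - 1*645512 = -708 - 645512 = -646220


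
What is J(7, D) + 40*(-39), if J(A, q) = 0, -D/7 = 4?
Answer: -1560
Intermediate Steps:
D = -28 (D = -7*4 = -28)
J(7, D) + 40*(-39) = 0 + 40*(-39) = 0 - 1560 = -1560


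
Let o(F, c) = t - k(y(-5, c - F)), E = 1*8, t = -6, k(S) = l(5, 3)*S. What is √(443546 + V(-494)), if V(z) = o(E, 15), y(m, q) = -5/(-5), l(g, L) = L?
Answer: √443537 ≈ 665.99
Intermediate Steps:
y(m, q) = 1 (y(m, q) = -5*(-⅕) = 1)
k(S) = 3*S
E = 8
o(F, c) = -9 (o(F, c) = -6 - 3 = -9)
V(z) = -9
√(443546 + V(-494)) = √(443546 - 9) = √443537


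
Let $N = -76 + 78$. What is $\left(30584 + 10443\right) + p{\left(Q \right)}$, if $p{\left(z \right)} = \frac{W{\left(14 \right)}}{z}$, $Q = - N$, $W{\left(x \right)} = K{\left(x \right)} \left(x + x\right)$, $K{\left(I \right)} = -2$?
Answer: $41055$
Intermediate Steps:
$N = 2$
$W{\left(x \right)} = - 4 x$ ($W{\left(x \right)} = - 2 \left(x + x\right) = - 2 \cdot 2 x = - 4 x$)
$Q = -2$ ($Q = \left(-1\right) 2 = -2$)
$p{\left(z \right)} = - \frac{56}{z}$ ($p{\left(z \right)} = \frac{\left(-4\right) 14}{z} = - \frac{56}{z}$)
$\left(30584 + 10443\right) + p{\left(Q \right)} = \left(30584 + 10443\right) - \frac{56}{-2} = 41027 - -28 = 41027 + 28 = 41055$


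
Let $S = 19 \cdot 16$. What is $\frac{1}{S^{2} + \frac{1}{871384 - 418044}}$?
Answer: $\frac{453340}{41895869441} \approx 1.0821 \cdot 10^{-5}$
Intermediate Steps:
$S = 304$
$\frac{1}{S^{2} + \frac{1}{871384 - 418044}} = \frac{1}{304^{2} + \frac{1}{871384 - 418044}} = \frac{1}{92416 + \frac{1}{453340}} = \frac{1}{\frac{41895869441}{453340}} = \frac{453340}{41895869441}$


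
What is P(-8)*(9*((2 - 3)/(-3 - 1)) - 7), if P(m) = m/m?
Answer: -19/4 ≈ -4.7500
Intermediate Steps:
P(m) = 1
P(-8)*(9*((2 - 3)/(-3 - 1)) - 7) = 1*(9*((2 - 3)/(-3 - 1)) - 7) = 1*(9*(-1/(-4)) - 7) = 1*(9*(-1*(-¼)) - 7) = 1*(9*(¼) - 7) = 1*(9/4 - 7) = 1*(-19/4) = -19/4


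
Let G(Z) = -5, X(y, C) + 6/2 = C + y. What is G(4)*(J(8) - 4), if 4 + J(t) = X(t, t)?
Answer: -25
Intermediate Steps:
X(y, C) = -3 + C + y (X(y, C) = -3 + (C + y) = -3 + C + y)
J(t) = -7 + 2*t (J(t) = -4 + (-3 + t + t) = -4 + (-3 + 2*t) = -7 + 2*t)
G(4)*(J(8) - 4) = -5*((-7 + 2*8) - 4) = -5*((-7 + 16) - 4) = -5*(9 - 4) = -5*5 = -25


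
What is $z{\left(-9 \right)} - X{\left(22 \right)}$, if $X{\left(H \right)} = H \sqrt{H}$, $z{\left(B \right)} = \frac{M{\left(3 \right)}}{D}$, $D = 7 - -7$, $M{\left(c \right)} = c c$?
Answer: $\frac{9}{14} - 22 \sqrt{22} \approx -102.55$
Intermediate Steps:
$M{\left(c \right)} = c^{2}$
$D = 14$ ($D = 7 + 7 = 14$)
$z{\left(B \right)} = \frac{9}{14}$ ($z{\left(B \right)} = \frac{3^{2}}{14} = 9 \cdot \frac{1}{14} = \frac{9}{14}$)
$X{\left(H \right)} = H^{\frac{3}{2}}$
$z{\left(-9 \right)} - X{\left(22 \right)} = \frac{9}{14} - 22^{\frac{3}{2}} = \frac{9}{14} - 22 \sqrt{22}$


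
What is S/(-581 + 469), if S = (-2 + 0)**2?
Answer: -1/28 ≈ -0.035714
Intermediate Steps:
S = 4 (S = (-2)**2 = 4)
S/(-581 + 469) = 4/(-581 + 469) = 4/(-112) = 4*(-1/112) = -1/28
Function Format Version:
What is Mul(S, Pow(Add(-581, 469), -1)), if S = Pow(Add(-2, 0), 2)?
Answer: Rational(-1, 28) ≈ -0.035714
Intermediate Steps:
S = 4 (S = Pow(-2, 2) = 4)
Mul(S, Pow(Add(-581, 469), -1)) = Mul(4, Pow(Add(-581, 469), -1)) = Mul(4, Pow(-112, -1)) = Mul(4, Rational(-1, 112)) = Rational(-1, 28)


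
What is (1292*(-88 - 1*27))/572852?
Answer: -37145/143213 ≈ -0.25937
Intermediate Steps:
(1292*(-88 - 1*27))/572852 = (1292*(-88 - 27))*(1/572852) = (1292*(-115))*(1/572852) = -148580*1/572852 = -37145/143213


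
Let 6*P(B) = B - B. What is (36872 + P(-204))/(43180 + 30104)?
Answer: 9218/18321 ≈ 0.50314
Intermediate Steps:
P(B) = 0 (P(B) = (B - B)/6 = (1/6)*0 = 0)
(36872 + P(-204))/(43180 + 30104) = (36872 + 0)/(43180 + 30104) = 36872/73284 = 36872*(1/73284) = 9218/18321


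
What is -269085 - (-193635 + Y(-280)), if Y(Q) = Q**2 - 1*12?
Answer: -153838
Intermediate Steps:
Y(Q) = -12 + Q**2 (Y(Q) = Q**2 - 12 = -12 + Q**2)
-269085 - (-193635 + Y(-280)) = -269085 - (-193635 + (-12 + (-280)**2)) = -269085 - (-193635 + (-12 + 78400)) = -269085 - (-193635 + 78388) = -269085 - 1*(-115247) = -269085 + 115247 = -153838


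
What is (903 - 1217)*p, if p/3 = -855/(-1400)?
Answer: -80541/140 ≈ -575.29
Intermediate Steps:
p = 513/280 (p = 3*(-855/(-1400)) = 3*(-855*(-1/1400)) = 3*(171/280) = 513/280 ≈ 1.8321)
(903 - 1217)*p = (903 - 1217)*(513/280) = -314*513/280 = -80541/140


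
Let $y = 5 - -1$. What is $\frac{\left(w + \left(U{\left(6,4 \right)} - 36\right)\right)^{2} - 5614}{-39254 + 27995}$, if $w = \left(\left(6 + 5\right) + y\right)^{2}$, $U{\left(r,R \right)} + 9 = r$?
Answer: $- \frac{18962}{3753} \approx -5.0525$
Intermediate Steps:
$U{\left(r,R \right)} = -9 + r$
$y = 6$ ($y = 5 + 1 = 6$)
$w = 289$ ($w = \left(\left(6 + 5\right) + 6\right)^{2} = \left(11 + 6\right)^{2} = 17^{2} = 289$)
$\frac{\left(w + \left(U{\left(6,4 \right)} - 36\right)\right)^{2} - 5614}{-39254 + 27995} = \frac{\left(289 + \left(\left(-9 + 6\right) - 36\right)\right)^{2} - 5614}{-39254 + 27995} = \frac{\left(289 - 39\right)^{2} - 5614}{-11259} = \left(\left(289 - 39\right)^{2} - 5614\right) \left(- \frac{1}{11259}\right) = \left(250^{2} - 5614\right) \left(- \frac{1}{11259}\right) = \left(62500 - 5614\right) \left(- \frac{1}{11259}\right) = 56886 \left(- \frac{1}{11259}\right) = - \frac{18962}{3753}$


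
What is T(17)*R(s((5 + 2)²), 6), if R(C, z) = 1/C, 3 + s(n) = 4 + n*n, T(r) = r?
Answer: 17/2402 ≈ 0.0070774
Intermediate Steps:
s(n) = 1 + n² (s(n) = -3 + (4 + n*n) = -3 + (4 + n²) = 1 + n²)
T(17)*R(s((5 + 2)²), 6) = 17/(1 + ((5 + 2)²)²) = 17/(1 + (7²)²) = 17/(1 + 49²) = 17/(1 + 2401) = 17/2402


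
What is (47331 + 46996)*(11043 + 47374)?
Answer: 5510300359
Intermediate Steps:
(47331 + 46996)*(11043 + 47374) = 94327*58417 = 5510300359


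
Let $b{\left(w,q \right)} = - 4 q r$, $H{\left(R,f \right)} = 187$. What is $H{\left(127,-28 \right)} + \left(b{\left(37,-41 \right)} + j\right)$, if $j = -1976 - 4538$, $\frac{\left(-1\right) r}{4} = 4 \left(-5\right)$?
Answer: $6793$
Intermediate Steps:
$r = 80$ ($r = - 4 \cdot 4 \left(-5\right) = \left(-4\right) \left(-20\right) = 80$)
$b{\left(w,q \right)} = - 320 q$ ($b{\left(w,q \right)} = - 4 q 80 = - 320 q$)
$j = -6514$ ($j = -1976 - 4538 = -6514$)
$H{\left(127,-28 \right)} + \left(b{\left(37,-41 \right)} + j\right) = 187 - -6606 = 187 + \left(13120 - 6514\right) = 187 + 6606 = 6793$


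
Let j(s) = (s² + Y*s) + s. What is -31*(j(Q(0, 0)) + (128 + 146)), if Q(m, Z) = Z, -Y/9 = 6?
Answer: -8494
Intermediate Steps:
Y = -54 (Y = -9*6 = -54)
j(s) = s² - 53*s (j(s) = (s² - 54*s) + s = s² - 53*s)
-31*(j(Q(0, 0)) + (128 + 146)) = -31*(0*(-53 + 0) + (128 + 146)) = -31*(0*(-53) + 274) = -31*(0 + 274) = -31*274 = -8494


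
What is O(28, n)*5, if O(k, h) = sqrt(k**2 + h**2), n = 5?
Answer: 5*sqrt(809) ≈ 142.21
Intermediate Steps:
O(k, h) = sqrt(h**2 + k**2)
O(28, n)*5 = sqrt(5**2 + 28**2)*5 = sqrt(25 + 784)*5 = sqrt(809)*5 = 5*sqrt(809)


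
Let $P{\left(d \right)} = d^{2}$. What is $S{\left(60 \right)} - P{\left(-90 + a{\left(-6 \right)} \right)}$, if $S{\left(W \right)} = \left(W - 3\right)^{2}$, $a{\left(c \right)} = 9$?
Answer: $-3312$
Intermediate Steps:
$S{\left(W \right)} = \left(-3 + W\right)^{2}$
$S{\left(60 \right)} - P{\left(-90 + a{\left(-6 \right)} \right)} = \left(-3 + 60\right)^{2} - \left(-90 + 9\right)^{2} = 57^{2} - \left(-81\right)^{2} = 3249 - 6561 = -3312$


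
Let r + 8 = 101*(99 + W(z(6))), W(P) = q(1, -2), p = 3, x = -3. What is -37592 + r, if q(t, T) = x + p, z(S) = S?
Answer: -27601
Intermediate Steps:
q(t, T) = 0 (q(t, T) = -3 + 3 = 0)
W(P) = 0
r = 9991 (r = -8 + 101*(99 + 0) = -8 + 101*99 = -8 + 9999 = 9991)
-37592 + r = -37592 + 9991 = -27601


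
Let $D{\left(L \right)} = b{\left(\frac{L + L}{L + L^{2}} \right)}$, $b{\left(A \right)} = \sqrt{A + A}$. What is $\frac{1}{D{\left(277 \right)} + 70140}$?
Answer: $\frac{4874730}{341913562199} - \frac{\sqrt{278}}{683827124398} \approx 1.4257 \cdot 10^{-5}$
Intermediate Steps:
$b{\left(A \right)} = \sqrt{2} \sqrt{A}$ ($b{\left(A \right)} = \sqrt{2 A} = \sqrt{2} \sqrt{A}$)
$D{\left(L \right)} = 2 \sqrt{\frac{L}{L + L^{2}}}$ ($D{\left(L \right)} = \sqrt{2} \sqrt{\frac{L + L}{L + L^{2}}} = \sqrt{2} \sqrt{\frac{2 L}{L + L^{2}}} = \sqrt{2} \sqrt{2} \sqrt{\frac{L}{L + L^{2}}} = 2 \sqrt{\frac{L}{L + L^{2}}}$)
$\frac{1}{D{\left(277 \right)} + 70140} = \frac{1}{2 \sqrt{\frac{1}{1 + 277}} + 70140} = \frac{1}{2 \sqrt{\frac{1}{278}} + 70140} = \frac{1}{\frac{2}{\sqrt{278}} + 70140} = \frac{1}{2 \frac{\sqrt{278}}{278} + 70140} = \frac{1}{\frac{\sqrt{278}}{139} + 70140} = \frac{1}{70140 + \frac{\sqrt{278}}{139}}$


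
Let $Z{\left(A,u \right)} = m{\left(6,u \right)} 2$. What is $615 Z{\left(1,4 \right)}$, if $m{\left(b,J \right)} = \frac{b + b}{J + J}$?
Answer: $1845$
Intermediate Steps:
$m{\left(b,J \right)} = \frac{b}{J}$ ($m{\left(b,J \right)} = \frac{2 b}{2 J} = 2 b \frac{1}{2 J} = \frac{b}{J}$)
$Z{\left(A,u \right)} = \frac{12}{u}$ ($Z{\left(A,u \right)} = \frac{6}{u} 2 = \frac{12}{u}$)
$615 Z{\left(1,4 \right)} = 615 \cdot \frac{12}{4} = 615 \cdot 12 \cdot \frac{1}{4} = 615 \cdot 3 = 1845$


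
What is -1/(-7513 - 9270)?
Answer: 1/16783 ≈ 5.9584e-5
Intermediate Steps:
-1/(-7513 - 9270) = -1/(-16783) = -1*(-1/16783) = 1/16783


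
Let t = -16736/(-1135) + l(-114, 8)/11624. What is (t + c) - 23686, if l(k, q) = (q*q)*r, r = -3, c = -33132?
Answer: -93677398622/1649155 ≈ -56803.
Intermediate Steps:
l(k, q) = -3*q**2 (l(k, q) = (q*q)*(-3) = q**2*(-3) = -3*q**2)
t = 24290168/1649155 (t = -16736/(-1135) - 3*8**2/11624 = -16736*(-1/1135) - 3*64*(1/11624) = 16736/1135 - 192*1/11624 = 16736/1135 - 24/1453 = 24290168/1649155 ≈ 14.729)
(t + c) - 23686 = (24290168/1649155 - 33132) - 23686 = -54615513292/1649155 - 23686 = -93677398622/1649155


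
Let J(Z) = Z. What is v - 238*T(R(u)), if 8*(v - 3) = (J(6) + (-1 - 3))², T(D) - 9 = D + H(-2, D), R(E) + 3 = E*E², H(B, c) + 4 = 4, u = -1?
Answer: -2373/2 ≈ -1186.5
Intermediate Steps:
H(B, c) = 0 (H(B, c) = -4 + 4 = 0)
R(E) = -3 + E³ (R(E) = -3 + E*E² = -3 + E³)
T(D) = 9 + D (T(D) = 9 + (D + 0) = 9 + D)
v = 7/2 (v = 3 + (6 + (-1 - 3))²/8 = 3 + (6 - 4)²/8 = 3 + (⅛)*2² = 3 + (⅛)*4 = 3 + ½ = 7/2 ≈ 3.5000)
v - 238*T(R(u)) = 7/2 - 238*(9 + (-3 + (-1)³)) = 7/2 - 238*(9 + (-3 - 1)) = 7/2 - 238*(9 - 4) = 7/2 - 238*5 = 7/2 - 1190 = -2373/2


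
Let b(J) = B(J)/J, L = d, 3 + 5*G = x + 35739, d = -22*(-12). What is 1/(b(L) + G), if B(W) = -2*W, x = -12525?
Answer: 5/23201 ≈ 0.00021551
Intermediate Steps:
d = 264
G = 23211/5 (G = -⅗ + (-12525 + 35739)/5 = -⅗ + (⅕)*23214 = -⅗ + 23214/5 = 23211/5 ≈ 4642.2)
L = 264
b(J) = -2 (b(J) = (-2*J)/J = -2)
1/(b(L) + G) = 1/(-2 + 23211/5) = 1/(23201/5) = 5/23201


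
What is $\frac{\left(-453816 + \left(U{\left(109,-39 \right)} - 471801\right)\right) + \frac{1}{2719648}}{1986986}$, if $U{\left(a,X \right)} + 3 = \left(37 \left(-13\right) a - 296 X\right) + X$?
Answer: $- \frac{2628659456511}{5403902500928} \approx -0.48644$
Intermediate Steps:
$U{\left(a,X \right)} = -3 - 481 a - 295 X$ ($U{\left(a,X \right)} = -3 - \left(295 X - 37 \left(-13\right) a\right) = -3 - \left(295 X + 481 a\right) = -3 - 481 a - 295 X$)
$\frac{\left(-453816 + \left(U{\left(109,-39 \right)} - 471801\right)\right) + \frac{1}{2719648}}{1986986} = \frac{\left(-453816 - 512728\right) + \frac{1}{2719648}}{1986986} = \left(\left(-453816 - 512728\right) + \frac{1}{2719648}\right) \frac{1}{1986986} = \left(-966544 + \frac{1}{2719648}\right) \frac{1}{1986986} = \left(- \frac{2628659456511}{2719648}\right) \frac{1}{1986986} = - \frac{2628659456511}{5403902500928}$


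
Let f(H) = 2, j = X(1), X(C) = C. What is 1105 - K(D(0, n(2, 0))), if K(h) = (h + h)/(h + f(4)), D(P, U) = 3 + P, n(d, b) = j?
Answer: 5519/5 ≈ 1103.8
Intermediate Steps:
j = 1
n(d, b) = 1
K(h) = 2*h/(2 + h) (K(h) = (h + h)/(h + 2) = (2*h)/(2 + h) = 2*h/(2 + h))
1105 - K(D(0, n(2, 0))) = 1105 - 2*(3 + 0)/(2 + (3 + 0)) = 1105 - 2*3/(2 + 3) = 1105 - 2*3/5 = 1105 - 1*6/5 = 1105 - 6/5 = 5519/5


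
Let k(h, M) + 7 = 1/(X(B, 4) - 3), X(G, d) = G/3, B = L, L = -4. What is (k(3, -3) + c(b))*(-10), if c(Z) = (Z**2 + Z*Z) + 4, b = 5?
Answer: -6080/13 ≈ -467.69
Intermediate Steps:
B = -4
X(G, d) = G/3 (X(G, d) = G*(1/3) = G/3)
c(Z) = 4 + 2*Z**2 (c(Z) = (Z**2 + Z**2) + 4 = 2*Z**2 + 4 = 4 + 2*Z**2)
k(h, M) = -94/13 (k(h, M) = -7 + 1/((1/3)*(-4) - 3) = -7 + 1/(-4/3 - 3) = -7 + 1/(-13/3) = -7 - 3/13 = -94/13)
(k(3, -3) + c(b))*(-10) = (-94/13 + (4 + 2*5**2))*(-10) = (-94/13 + (4 + 2*25))*(-10) = (-94/13 + (4 + 50))*(-10) = (-94/13 + 54)*(-10) = (608/13)*(-10) = -6080/13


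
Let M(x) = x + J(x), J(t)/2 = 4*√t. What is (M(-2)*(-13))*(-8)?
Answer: -208 + 832*I*√2 ≈ -208.0 + 1176.6*I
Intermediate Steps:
J(t) = 8*√t (J(t) = 2*(4*√t) = 8*√t)
M(x) = x + 8*√x
(M(-2)*(-13))*(-8) = ((-2 + 8*√(-2))*(-13))*(-8) = ((-2 + 8*(I*√2))*(-13))*(-8) = ((-2 + 8*I*√2)*(-13))*(-8) = (26 - 104*I*√2)*(-8) = -208 + 832*I*√2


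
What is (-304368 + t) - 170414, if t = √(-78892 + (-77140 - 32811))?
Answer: -474782 + I*√188843 ≈ -4.7478e+5 + 434.56*I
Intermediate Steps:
t = I*√188843 (t = √(-78892 - 109951) = √(-188843) = I*√188843 ≈ 434.56*I)
(-304368 + t) - 170414 = (-304368 + I*√188843) - 170414 = -474782 + I*√188843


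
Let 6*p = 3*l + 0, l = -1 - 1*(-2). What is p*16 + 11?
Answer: 19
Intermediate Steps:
l = 1 (l = -1 + 2 = 1)
p = ½ (p = (3*1 + 0)/6 = (3 + 0)/6 = (⅙)*3 = ½ ≈ 0.50000)
p*16 + 11 = (½)*16 + 11 = 8 + 11 = 19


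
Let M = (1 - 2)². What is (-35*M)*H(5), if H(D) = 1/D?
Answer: -7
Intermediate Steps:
M = 1 (M = (-1)² = 1)
(-35*M)*H(5) = -35*1/5 = -35*⅕ = -7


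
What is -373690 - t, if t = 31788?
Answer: -405478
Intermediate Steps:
-373690 - t = -373690 - 1*31788 = -373690 - 31788 = -405478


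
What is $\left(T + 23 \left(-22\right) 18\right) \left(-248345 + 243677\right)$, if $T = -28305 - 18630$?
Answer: $261608724$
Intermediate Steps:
$T = -46935$
$\left(T + 23 \left(-22\right) 18\right) \left(-248345 + 243677\right) = \left(-46935 + 23 \left(-22\right) 18\right) \left(-248345 + 243677\right) = \left(-46935 - 9108\right) \left(-4668\right) = \left(-56043\right) \left(-4668\right) = 261608724$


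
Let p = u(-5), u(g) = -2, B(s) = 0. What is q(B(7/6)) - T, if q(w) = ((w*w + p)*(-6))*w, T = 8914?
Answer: -8914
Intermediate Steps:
p = -2
q(w) = w*(12 - 6*w**2) (q(w) = ((w*w - 2)*(-6))*w = ((w**2 - 2)*(-6))*w = ((-2 + w**2)*(-6))*w = (12 - 6*w**2)*w = w*(12 - 6*w**2))
q(B(7/6)) - T = 6*0*(2 - 1*0**2) - 1*8914 = 6*0*(2 - 1*0) - 8914 = 6*0*(2 + 0) - 8914 = 6*0*2 - 8914 = 0 - 8914 = -8914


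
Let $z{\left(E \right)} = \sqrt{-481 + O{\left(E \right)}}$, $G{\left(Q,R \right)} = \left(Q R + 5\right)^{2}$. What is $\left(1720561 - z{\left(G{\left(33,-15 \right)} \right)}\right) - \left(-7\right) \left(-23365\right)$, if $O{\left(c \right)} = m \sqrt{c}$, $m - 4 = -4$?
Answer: $1557006 - i \sqrt{481} \approx 1.557 \cdot 10^{6} - 21.932 i$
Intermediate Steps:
$m = 0$ ($m = 4 - 4 = 0$)
$O{\left(c \right)} = 0$ ($O{\left(c \right)} = 0 \sqrt{c} = 0$)
$G{\left(Q,R \right)} = \left(5 + Q R\right)^{2}$
$z{\left(E \right)} = i \sqrt{481}$ ($z{\left(E \right)} = \sqrt{-481 + 0} = \sqrt{-481} = i \sqrt{481}$)
$\left(1720561 - z{\left(G{\left(33,-15 \right)} \right)}\right) - \left(-7\right) \left(-23365\right) = \left(1720561 - i \sqrt{481}\right) - \left(-7\right) \left(-23365\right) = \left(1720561 - i \sqrt{481}\right) - 163555 = 1557006 - i \sqrt{481}$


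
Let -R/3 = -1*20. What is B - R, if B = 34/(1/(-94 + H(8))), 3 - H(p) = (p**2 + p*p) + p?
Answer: -7778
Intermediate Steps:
R = 60 (R = -(-3)*20 = -3*(-20) = 60)
H(p) = 3 - p - 2*p**2 (H(p) = 3 - ((p**2 + p*p) + p) = 3 - ((p**2 + p**2) + p) = 3 - (2*p**2 + p) = 3 - (p + 2*p**2) = 3 + (-p - 2*p**2) = 3 - p - 2*p**2)
B = -7718 (B = 34/(1/(-94 + (3 - 1*8 - 2*8**2))) = 34/(1/(-94 + (3 - 8 - 2*64))) = 34/(1/(-94 + (3 - 8 - 128))) = 34/(1/(-94 - 133)) = 34/(1/(-227)) = 34/(-1/227) = 34*(-227) = -7718)
B - R = -7718 - 1*60 = -7718 - 60 = -7778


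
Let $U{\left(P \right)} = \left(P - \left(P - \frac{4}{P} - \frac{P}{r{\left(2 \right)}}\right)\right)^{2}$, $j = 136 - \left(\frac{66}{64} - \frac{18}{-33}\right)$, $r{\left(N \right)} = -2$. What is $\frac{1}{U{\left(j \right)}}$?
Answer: $\frac{1109633913524224}{5008228890933264049} \approx 0.00022156$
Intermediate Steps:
$j = \frac{47317}{352}$ ($j = 136 - \left(66 \cdot \frac{1}{64} - - \frac{6}{11}\right) = 136 - \left(\frac{33}{32} + \frac{6}{11}\right) = 136 - \frac{555}{352} = \frac{47317}{352} \approx 134.42$)
$U{\left(P \right)} = \left(\frac{4}{P} - \frac{P}{2}\right)^{2}$ ($U{\left(P \right)} = \left(P - \left(P - \frac{4}{P} - \frac{P}{-2}\right)\right)^{2} = \left(P - \left(P - \frac{4}{P} - P \left(- \frac{1}{2}\right)\right)\right)^{2} = \left(P - \left(- \frac{4}{P} + \frac{3 P}{2}\right)\right)^{2} = \left(\frac{4}{P} - \frac{P}{2}\right)^{2}$)
$\frac{1}{U{\left(j \right)}} = \frac{1}{\frac{1}{4} \frac{1}{\frac{2238898489}{123904}} \left(-8 + \left(\frac{47317}{352}\right)^{2}\right)^{2}} = \frac{1}{\frac{1}{4} \cdot \frac{123904}{2238898489} \left(-8 + \frac{2238898489}{123904}\right)^{2}} = \frac{1}{\frac{1}{4} \cdot \frac{123904}{2238898489} \left(\frac{2237907257}{123904}\right)^{2}} = \frac{1}{\frac{1}{4} \cdot \frac{123904}{2238898489} \cdot \frac{5008228890933264049}{15352201216}} = \frac{1}{\frac{5008228890933264049}{1109633913524224}} = \frac{1109633913524224}{5008228890933264049}$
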